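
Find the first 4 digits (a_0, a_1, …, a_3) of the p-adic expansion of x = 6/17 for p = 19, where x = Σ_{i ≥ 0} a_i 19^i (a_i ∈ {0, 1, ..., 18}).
(a_0, …, a_3) = (16, 7, 13, 6)

v_19(6/17) = 0 (numerator and denominator both coprime to 19), so x ∈ ℤ_19^×. Compute digits iteratively via a_i = x_i mod 19, x_{i+1} = (x_i − a_i)/19, with x_0 = x:
  x_0 = 6/17;  a_0 = 16;  x_1 = (x_0 − 16)/19 = -14/17
  x_1 = -14/17;  a_1 = 7;  x_2 = (x_1 − 7)/19 = -7/17
  x_2 = -7/17;  a_2 = 13;  x_3 = (x_2 − 13)/19 = -12/17
  x_3 = -12/17;  a_3 = 6;  x_4 = (x_3 − 6)/19 = -6/17
Digits: (16, 7, 13, 6).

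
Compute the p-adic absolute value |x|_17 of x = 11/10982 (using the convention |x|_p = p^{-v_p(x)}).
|11/10982|_17 = 289

Step 1 — compute v_17(x) by factoring powers of 17 out of the numerator and denominator: v_17(11/10982) = -2. Step 2 — apply |x|_p = p^{-v_p(x)} = 17^{2} = 289.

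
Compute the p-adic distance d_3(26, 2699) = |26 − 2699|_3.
d_3(26, 2699) = 1/243

Step 1 — x − y = 26 − 2699 = -2673. Step 2 — v_3(-2673) = 5 (factor: -2673 = −(3^5 · 11); the sign does not affect v_p). Step 3 — |x − y|_3 = 3^{-5} = 1/243.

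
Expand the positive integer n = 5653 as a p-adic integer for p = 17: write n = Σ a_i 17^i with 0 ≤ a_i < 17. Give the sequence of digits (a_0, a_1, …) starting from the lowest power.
(a_0, a_1, …) = (9, 9, 2, 1)

Repeated division by 17 gives the digits low-to-high: 5653 = 9 + 9·17^1 + 2·17^2 + 1·17^3. Digit sequence: (9, 9, 2, 1).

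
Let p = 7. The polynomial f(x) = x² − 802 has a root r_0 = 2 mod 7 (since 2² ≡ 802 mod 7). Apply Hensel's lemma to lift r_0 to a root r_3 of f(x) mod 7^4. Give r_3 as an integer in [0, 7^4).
r_3 = 1549 (mod 2401)

Hensel's recurrence: r_{i+1} = r_i − f(r_i)·(f′(r_i))^{-1} mod 7^{i+2}, with f′(x) = 2x. Iterate:
  r_0 = 2 (mod 7)
  r_1 = 30 (mod 49)
  r_2 = 177 (mod 343)
  r_3 = 1549 (mod 2401)
Final: r_3 = 1549, and one checks f(r_3) ≡ 0 mod 7^4.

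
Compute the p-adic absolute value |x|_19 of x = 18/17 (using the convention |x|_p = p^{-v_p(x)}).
|18/17|_19 = 1

Step 1 — compute v_19(x) by factoring powers of 19 out of the numerator and denominator: v_19(18/17) = 0. Step 2 — apply |x|_p = p^{-v_p(x)} = 19^{0} = 1.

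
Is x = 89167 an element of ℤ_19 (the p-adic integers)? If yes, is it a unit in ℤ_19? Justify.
x ∈ ℤ_19 but not a unit; v_19(x) = 3 > 0

ℤ_19 = {x ∈ ℚ_19 : v_19(x) ≥ 0} and ℤ_19^× = {x ∈ ℤ_19 : v_19(x) = 0}. Here v_19(89167) = v_19(num) − v_19(den) = 3; compare against these criteria.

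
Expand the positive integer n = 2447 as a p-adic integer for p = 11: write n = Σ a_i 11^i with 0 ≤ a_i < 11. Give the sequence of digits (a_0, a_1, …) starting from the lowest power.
(a_0, a_1, …) = (5, 2, 9, 1)

Repeated division by 11 gives the digits low-to-high: 2447 = 5 + 2·11^1 + 9·11^2 + 1·11^3. Digit sequence: (5, 2, 9, 1).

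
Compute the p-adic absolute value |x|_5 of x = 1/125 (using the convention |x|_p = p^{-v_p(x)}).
|1/125|_5 = 125

Step 1 — compute v_5(x) by factoring powers of 5 out of the numerator and denominator: v_5(1/125) = -3. Step 2 — apply |x|_p = p^{-v_p(x)} = 5^{3} = 125.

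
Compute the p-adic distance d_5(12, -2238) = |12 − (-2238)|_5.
d_5(12, -2238) = 1/125

Step 1 — x − y = 12 − (-2238) = 2250. Step 2 — v_5(2250) = 3 (factor: 2250 = (5^3 · 18); the sign does not affect v_p). Step 3 — |x − y|_5 = 5^{-3} = 1/125.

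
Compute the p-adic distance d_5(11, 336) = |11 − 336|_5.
d_5(11, 336) = 1/25

Step 1 — x − y = 11 − 336 = -325. Step 2 — v_5(-325) = 2 (factor: -325 = −(5^2 · 13); the sign does not affect v_p). Step 3 — |x − y|_5 = 5^{-2} = 1/25.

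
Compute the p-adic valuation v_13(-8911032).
v_13(-8911032) = 5

v_13(n) is the largest exponent k such that 13^k divides n. Factor out: -8911032 = -13^5 · 24. (Sign doesn't affect v_p.) So v_13(-8911032) = 5.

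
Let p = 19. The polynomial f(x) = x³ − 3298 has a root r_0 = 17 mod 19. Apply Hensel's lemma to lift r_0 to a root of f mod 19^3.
r_2 = 4786 (mod 6859)

Hensel: r_{i+1} = r_i − f(r_i)/f′(r_i) mod 19^{i+2}, where f′(x) = 3x². Iterate:
  r_0 = 17 (mod 19)
  r_1 = 93 (mod 361)
  r_2 = 4786 (mod 6859)
Final: r = 4786 with f(r) ≡ 0 mod 19^3.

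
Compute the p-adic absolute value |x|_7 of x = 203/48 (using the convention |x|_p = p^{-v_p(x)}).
|203/48|_7 = 1/7

Step 1 — compute v_7(x) by factoring powers of 7 out of the numerator and denominator: v_7(203/48) = 1. Step 2 — apply |x|_p = p^{-v_p(x)} = 7^{-1} = 1/7.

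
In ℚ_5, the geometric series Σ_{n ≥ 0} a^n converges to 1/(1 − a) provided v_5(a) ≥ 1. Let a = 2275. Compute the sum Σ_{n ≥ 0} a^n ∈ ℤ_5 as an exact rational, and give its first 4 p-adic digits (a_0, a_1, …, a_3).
Σ a^n = 1/(1 − a) = -1/2274;  first 4 digits = (1, 0, 1, 3)

v_5(a) = 2 ≥ 1, so the series converges in ℤ_5 to 1/(1 − a) = 1/(1 − 2275) = -1/2274. Expand this rational in ℤ_5: compute digits iteratively via d_i = x_i mod 5, x_{i+1} = (x_i − d_i)/5. The first 4 digits are (1, 0, 1, 3).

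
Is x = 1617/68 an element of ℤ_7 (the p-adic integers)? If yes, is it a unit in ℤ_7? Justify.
x ∈ ℤ_7 but not a unit; v_7(x) = 2 > 0

ℤ_7 = {x ∈ ℚ_7 : v_7(x) ≥ 0} and ℤ_7^× = {x ∈ ℤ_7 : v_7(x) = 0}. Here v_7(1617/68) = v_7(num) − v_7(den) = 2; compare against these criteria.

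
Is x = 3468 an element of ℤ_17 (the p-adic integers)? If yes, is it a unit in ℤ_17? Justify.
x ∈ ℤ_17 but not a unit; v_17(x) = 2 > 0

ℤ_17 = {x ∈ ℚ_17 : v_17(x) ≥ 0} and ℤ_17^× = {x ∈ ℤ_17 : v_17(x) = 0}. Here v_17(3468) = v_17(num) − v_17(den) = 2; compare against these criteria.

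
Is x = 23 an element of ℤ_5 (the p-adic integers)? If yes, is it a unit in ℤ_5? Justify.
x ∈ ℤ_5^× (unit); v_5(x) = 0

ℤ_5 = {x ∈ ℚ_5 : v_5(x) ≥ 0} and ℤ_5^× = {x ∈ ℤ_5 : v_5(x) = 0}. Here v_5(23) = v_5(num) − v_5(den) = 0; compare against these criteria.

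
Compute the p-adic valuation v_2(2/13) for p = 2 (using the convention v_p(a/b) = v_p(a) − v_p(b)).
v_2(2/13) = 1

Factor powers of 2 from the numerator and denominator of the reduced fraction: 2 = 2^1 · 1 and 13 = 2^0 · 13. Apply v_p(a/b) = v_p(a) − v_p(b): v_2(2/13) = 1 − 0 = 1.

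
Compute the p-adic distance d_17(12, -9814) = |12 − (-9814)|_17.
d_17(12, -9814) = 1/4913

Step 1 — x − y = 12 − (-9814) = 9826. Step 2 — v_17(9826) = 3 (factor: 9826 = (17^3 · 2); the sign does not affect v_p). Step 3 — |x − y|_17 = 17^{-3} = 1/4913.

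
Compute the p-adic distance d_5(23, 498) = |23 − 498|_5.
d_5(23, 498) = 1/25

Step 1 — x − y = 23 − 498 = -475. Step 2 — v_5(-475) = 2 (factor: -475 = −(5^2 · 19); the sign does not affect v_p). Step 3 — |x − y|_5 = 5^{-2} = 1/25.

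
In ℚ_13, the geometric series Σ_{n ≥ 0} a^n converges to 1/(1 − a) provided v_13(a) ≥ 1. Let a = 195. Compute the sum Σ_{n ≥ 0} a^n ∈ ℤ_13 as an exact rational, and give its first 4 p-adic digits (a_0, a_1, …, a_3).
Σ a^n = 1/(1 − a) = -1/194;  first 4 digits = (1, 2, 5, 12)

v_13(a) = 1 ≥ 1, so the series converges in ℤ_13 to 1/(1 − a) = 1/(1 − 195) = -1/194. Expand this rational in ℤ_13: compute digits iteratively via d_i = x_i mod 13, x_{i+1} = (x_i − d_i)/13. The first 4 digits are (1, 2, 5, 12).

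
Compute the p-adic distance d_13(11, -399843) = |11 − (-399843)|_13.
d_13(11, -399843) = 1/28561

Step 1 — x − y = 11 − (-399843) = 399854. Step 2 — v_13(399854) = 4 (factor: 399854 = (13^4 · 14); the sign does not affect v_p). Step 3 — |x − y|_13 = 13^{-4} = 1/28561.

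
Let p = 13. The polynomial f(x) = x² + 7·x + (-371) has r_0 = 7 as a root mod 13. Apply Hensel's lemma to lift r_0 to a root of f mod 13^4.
r_3 = 25539 (mod 28561)

Hensel: r_{i+1} = r_i − f(r_i)·(f′(r_i))^{-1} mod 13^{i+2}, f′(x) = 2x + 7. Iterate:
  r_0 = 7 (mod 13)
  r_1 = 20 (mod 169)
  r_2 = 1372 (mod 2197)
  r_3 = 25539 (mod 28561)
Final: r = 25539 satisfies f(r) ≡ 0 mod 13^4.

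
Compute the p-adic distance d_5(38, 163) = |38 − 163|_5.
d_5(38, 163) = 1/125

Step 1 — x − y = 38 − 163 = -125. Step 2 — v_5(-125) = 3 (factor: -125 = −(5^3 · 1); the sign does not affect v_p). Step 3 — |x − y|_5 = 5^{-3} = 1/125.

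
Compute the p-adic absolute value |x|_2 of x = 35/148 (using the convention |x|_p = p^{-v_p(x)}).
|35/148|_2 = 4

Step 1 — compute v_2(x) by factoring powers of 2 out of the numerator and denominator: v_2(35/148) = -2. Step 2 — apply |x|_p = p^{-v_p(x)} = 2^{2} = 4.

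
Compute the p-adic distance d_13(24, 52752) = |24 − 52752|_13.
d_13(24, 52752) = 1/2197

Step 1 — x − y = 24 − 52752 = -52728. Step 2 — v_13(-52728) = 3 (factor: -52728 = −(13^3 · 24); the sign does not affect v_p). Step 3 — |x − y|_13 = 13^{-3} = 1/2197.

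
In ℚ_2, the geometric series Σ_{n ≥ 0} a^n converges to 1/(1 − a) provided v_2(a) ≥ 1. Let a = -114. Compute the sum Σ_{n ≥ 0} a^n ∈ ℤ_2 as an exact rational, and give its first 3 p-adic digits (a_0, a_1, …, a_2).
Σ a^n = 1/(1 − a) = 1/115;  first 3 digits = (1, 1, 0)

v_2(a) = 1 ≥ 1, so the series converges in ℤ_2 to 1/(1 − a) = 1/(1 − (-114)) = 1/115. Expand this rational in ℤ_2: compute digits iteratively via d_i = x_i mod 2, x_{i+1} = (x_i − d_i)/2. The first 3 digits are (1, 1, 0).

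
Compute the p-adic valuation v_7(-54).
v_7(-54) = 0

v_7(n) is the largest exponent k such that 7^k divides n. Factor out: -54 = -7^0 · 54. (Sign doesn't affect v_p.) So v_7(-54) = 0.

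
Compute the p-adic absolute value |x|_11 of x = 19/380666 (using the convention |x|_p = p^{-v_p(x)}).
|19/380666|_11 = 14641

Step 1 — compute v_11(x) by factoring powers of 11 out of the numerator and denominator: v_11(19/380666) = -4. Step 2 — apply |x|_p = p^{-v_p(x)} = 11^{4} = 14641.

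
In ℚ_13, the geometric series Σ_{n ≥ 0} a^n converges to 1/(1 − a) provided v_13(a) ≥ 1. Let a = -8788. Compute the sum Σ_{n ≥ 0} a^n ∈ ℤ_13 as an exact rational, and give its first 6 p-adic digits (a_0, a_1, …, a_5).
Σ a^n = 1/(1 − a) = 1/8789;  first 6 digits = (1, 0, 0, 9, 12, 12)

v_13(a) = 3 ≥ 1, so the series converges in ℤ_13 to 1/(1 − a) = 1/(1 − (-8788)) = 1/8789. Expand this rational in ℤ_13: compute digits iteratively via d_i = x_i mod 13, x_{i+1} = (x_i − d_i)/13. The first 6 digits are (1, 0, 0, 9, 12, 12).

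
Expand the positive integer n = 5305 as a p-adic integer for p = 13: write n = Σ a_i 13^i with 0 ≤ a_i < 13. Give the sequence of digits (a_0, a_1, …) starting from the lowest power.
(a_0, a_1, …) = (1, 5, 5, 2)

Repeated division by 13 gives the digits low-to-high: 5305 = 1 + 5·13^1 + 5·13^2 + 2·13^3. Digit sequence: (1, 5, 5, 2).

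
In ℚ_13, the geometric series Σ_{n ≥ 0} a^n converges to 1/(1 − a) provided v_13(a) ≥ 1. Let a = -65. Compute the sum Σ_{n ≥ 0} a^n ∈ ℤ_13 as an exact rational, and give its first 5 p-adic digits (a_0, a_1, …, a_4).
Σ a^n = 1/(1 − a) = 1/66;  first 5 digits = (1, 8, 11, 6, 4)

v_13(a) = 1 ≥ 1, so the series converges in ℤ_13 to 1/(1 − a) = 1/(1 − (-65)) = 1/66. Expand this rational in ℤ_13: compute digits iteratively via d_i = x_i mod 13, x_{i+1} = (x_i − d_i)/13. The first 5 digits are (1, 8, 11, 6, 4).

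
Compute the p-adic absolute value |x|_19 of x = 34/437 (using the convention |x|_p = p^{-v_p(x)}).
|34/437|_19 = 19

Step 1 — compute v_19(x) by factoring powers of 19 out of the numerator and denominator: v_19(34/437) = -1. Step 2 — apply |x|_p = p^{-v_p(x)} = 19^{1} = 19.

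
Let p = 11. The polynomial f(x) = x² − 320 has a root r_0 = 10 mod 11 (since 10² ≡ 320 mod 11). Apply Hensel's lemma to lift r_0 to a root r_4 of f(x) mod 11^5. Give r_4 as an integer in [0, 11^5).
r_4 = 52656 (mod 161051)

Hensel's recurrence: r_{i+1} = r_i − f(r_i)·(f′(r_i))^{-1} mod 11^{i+2}, with f′(x) = 2x. Iterate:
  r_0 = 10 (mod 11)
  r_1 = 21 (mod 121)
  r_2 = 747 (mod 1331)
  r_3 = 8733 (mod 14641)
  r_4 = 52656 (mod 161051)
Final: r_4 = 52656, and one checks f(r_4) ≡ 0 mod 11^5.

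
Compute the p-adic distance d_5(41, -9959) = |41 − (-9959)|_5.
d_5(41, -9959) = 1/625

Step 1 — x − y = 41 − (-9959) = 10000. Step 2 — v_5(10000) = 4 (factor: 10000 = (5^4 · 16); the sign does not affect v_p). Step 3 — |x − y|_5 = 5^{-4} = 1/625.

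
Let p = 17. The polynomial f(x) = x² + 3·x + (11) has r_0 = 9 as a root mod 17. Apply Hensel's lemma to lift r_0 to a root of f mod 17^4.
r_3 = 82561 (mod 83521)

Hensel: r_{i+1} = r_i − f(r_i)·(f′(r_i))^{-1} mod 17^{i+2}, f′(x) = 2x + 3. Iterate:
  r_0 = 9 (mod 17)
  r_1 = 196 (mod 289)
  r_2 = 3953 (mod 4913)
  r_3 = 82561 (mod 83521)
Final: r = 82561 satisfies f(r) ≡ 0 mod 17^4.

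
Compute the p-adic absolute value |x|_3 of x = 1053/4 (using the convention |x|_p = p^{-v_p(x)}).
|1053/4|_3 = 1/81

Step 1 — compute v_3(x) by factoring powers of 3 out of the numerator and denominator: v_3(1053/4) = 4. Step 2 — apply |x|_p = p^{-v_p(x)} = 3^{-4} = 1/81.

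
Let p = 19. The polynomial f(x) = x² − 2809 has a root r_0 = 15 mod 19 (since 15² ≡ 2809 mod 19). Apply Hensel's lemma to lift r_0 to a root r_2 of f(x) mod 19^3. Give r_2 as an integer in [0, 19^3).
r_2 = 53 (mod 6859)

Hensel's recurrence: r_{i+1} = r_i − f(r_i)·(f′(r_i))^{-1} mod 19^{i+2}, with f′(x) = 2x. Iterate:
  r_0 = 15 (mod 19)
  r_1 = 53 (mod 361)
  r_2 = 53 (mod 6859)
Final: r_2 = 53, and one checks f(r_2) ≡ 0 mod 19^3.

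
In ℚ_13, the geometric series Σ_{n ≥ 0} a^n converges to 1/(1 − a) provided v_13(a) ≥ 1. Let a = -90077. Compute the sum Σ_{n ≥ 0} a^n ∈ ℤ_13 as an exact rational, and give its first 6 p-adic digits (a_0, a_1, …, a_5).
Σ a^n = 1/(1 − a) = 1/90078;  first 6 digits = (1, 0, 0, 11, 9, 12)

v_13(a) = 3 ≥ 1, so the series converges in ℤ_13 to 1/(1 − a) = 1/(1 − (-90077)) = 1/90078. Expand this rational in ℤ_13: compute digits iteratively via d_i = x_i mod 13, x_{i+1} = (x_i − d_i)/13. The first 6 digits are (1, 0, 0, 11, 9, 12).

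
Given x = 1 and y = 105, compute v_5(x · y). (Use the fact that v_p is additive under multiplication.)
v_5(105) = 1

v_p(x) = 0 (factor: 1 = 5^0 · 1); v_p(y) = 1 (factor: 105 = 5^1 · 21). Additivity: v_p(xy) = v_p(x) + v_p(y) = 0 + 1 = 1. (Direct check: xy = 105 = 5^1 · (21).)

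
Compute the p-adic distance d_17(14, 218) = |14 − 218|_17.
d_17(14, 218) = 1/17

Step 1 — x − y = 14 − 218 = -204. Step 2 — v_17(-204) = 1 (factor: -204 = −(17^1 · 12); the sign does not affect v_p). Step 3 — |x − y|_17 = 17^{-1} = 1/17.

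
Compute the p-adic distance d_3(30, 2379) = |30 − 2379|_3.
d_3(30, 2379) = 1/81

Step 1 — x − y = 30 − 2379 = -2349. Step 2 — v_3(-2349) = 4 (factor: -2349 = −(3^4 · 29); the sign does not affect v_p). Step 3 — |x − y|_3 = 3^{-4} = 1/81.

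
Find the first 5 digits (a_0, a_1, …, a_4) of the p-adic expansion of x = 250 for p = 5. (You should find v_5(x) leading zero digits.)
(a_0, …, a_4) = (0, 0, 0, 2, 0)

v_5(250) = 3, so a_0 = ... = a_2 = 0. Factor out: x = 5^3 · u with u = 2 a unit in ℤ_5. Expand u iteratively via a_{v+i} = u_i mod 5, u_{i+1} = (u_i − a_{v+i})/5:
  u_0 = 2;  a_3 = 2;  u_1 = (u_0 − 2)/5 = 0
  u_1 = 0;  a_4 = 0;  u_2 = (u_1 − 0)/5 = 0
Digits: (0, 0, 0, 2, 0).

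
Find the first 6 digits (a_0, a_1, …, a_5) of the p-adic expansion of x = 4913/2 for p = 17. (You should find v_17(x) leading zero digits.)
(a_0, …, a_5) = (0, 0, 0, 9, 8, 8)

v_17(4913/2) = 3, so a_0 = ... = a_2 = 0. Factor out: x = 17^3 · u with u = 1/2 a unit in ℤ_17. Expand u iteratively via a_{v+i} = u_i mod 17, u_{i+1} = (u_i − a_{v+i})/17:
  u_0 = 1/2;  a_3 = 9;  u_1 = (u_0 − 9)/17 = -1/2
  u_1 = -1/2;  a_4 = 8;  u_2 = (u_1 − 8)/17 = -1/2
  u_2 = -1/2;  a_5 = 8;  u_3 = (u_2 − 8)/17 = -1/2
Digits: (0, 0, 0, 9, 8, 8).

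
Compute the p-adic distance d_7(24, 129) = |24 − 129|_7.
d_7(24, 129) = 1/7

Step 1 — x − y = 24 − 129 = -105. Step 2 — v_7(-105) = 1 (factor: -105 = −(7^1 · 15); the sign does not affect v_p). Step 3 — |x − y|_7 = 7^{-1} = 1/7.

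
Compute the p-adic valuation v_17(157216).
v_17(157216) = 3

v_17(n) is the largest exponent k such that 17^k divides n. Factor out: 157216 = 17^3 · 32. (Sign doesn't affect v_p.) So v_17(157216) = 3.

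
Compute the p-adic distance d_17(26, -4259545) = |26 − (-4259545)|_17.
d_17(26, -4259545) = 1/1419857

Step 1 — x − y = 26 − (-4259545) = 4259571. Step 2 — v_17(4259571) = 5 (factor: 4259571 = (17^5 · 3); the sign does not affect v_p). Step 3 — |x − y|_17 = 17^{-5} = 1/1419857.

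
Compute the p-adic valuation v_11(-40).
v_11(-40) = 0

v_11(n) is the largest exponent k such that 11^k divides n. Factor out: -40 = -11^0 · 40. (Sign doesn't affect v_p.) So v_11(-40) = 0.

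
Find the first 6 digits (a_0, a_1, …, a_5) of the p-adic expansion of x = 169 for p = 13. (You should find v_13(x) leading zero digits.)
(a_0, …, a_5) = (0, 0, 1, 0, 0, 0)

v_13(169) = 2, so a_0 = ... = a_1 = 0. Factor out: x = 13^2 · u with u = 1 a unit in ℤ_13. Expand u iteratively via a_{v+i} = u_i mod 13, u_{i+1} = (u_i − a_{v+i})/13:
  u_0 = 1;  a_2 = 1;  u_1 = (u_0 − 1)/13 = 0
  u_1 = 0;  a_3 = 0;  u_2 = (u_1 − 0)/13 = 0
  u_2 = 0;  a_4 = 0;  u_3 = (u_2 − 0)/13 = 0
  u_3 = 0;  a_5 = 0;  u_4 = (u_3 − 0)/13 = 0
Digits: (0, 0, 1, 0, 0, 0).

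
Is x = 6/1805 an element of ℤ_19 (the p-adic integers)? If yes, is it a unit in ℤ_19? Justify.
x ∉ ℤ_19 (v_19(x) = -2 < 0)

ℤ_19 = {x ∈ ℚ_19 : v_19(x) ≥ 0} and ℤ_19^× = {x ∈ ℤ_19 : v_19(x) = 0}. Here v_19(6/1805) = v_19(num) − v_19(den) = -2; compare against these criteria.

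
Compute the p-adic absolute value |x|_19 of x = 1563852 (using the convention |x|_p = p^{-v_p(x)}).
|1563852|_19 = 1/130321

Step 1 — compute v_19(x) by factoring powers of 19 out of the numerator and denominator: v_19(1563852) = 4. Step 2 — apply |x|_p = p^{-v_p(x)} = 19^{-4} = 1/130321.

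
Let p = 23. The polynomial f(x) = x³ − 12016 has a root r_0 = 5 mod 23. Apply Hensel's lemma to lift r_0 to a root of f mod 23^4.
r_3 = 92534 (mod 279841)

Hensel: r_{i+1} = r_i − f(r_i)/f′(r_i) mod 23^{i+2}, where f′(x) = 3x². Iterate:
  r_0 = 5 (mod 23)
  r_1 = 488 (mod 529)
  r_2 = 7365 (mod 12167)
  r_3 = 92534 (mod 279841)
Final: r = 92534 with f(r) ≡ 0 mod 23^4.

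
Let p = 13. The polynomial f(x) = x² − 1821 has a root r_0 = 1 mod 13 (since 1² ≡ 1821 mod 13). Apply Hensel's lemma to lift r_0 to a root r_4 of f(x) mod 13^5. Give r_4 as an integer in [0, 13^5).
r_4 = 281113 (mod 371293)

Hensel's recurrence: r_{i+1} = r_i − f(r_i)·(f′(r_i))^{-1} mod 13^{i+2}, with f′(x) = 2x. Iterate:
  r_0 = 1 (mod 13)
  r_1 = 66 (mod 169)
  r_2 = 2094 (mod 2197)
  r_3 = 24064 (mod 28561)
  r_4 = 281113 (mod 371293)
Final: r_4 = 281113, and one checks f(r_4) ≡ 0 mod 13^5.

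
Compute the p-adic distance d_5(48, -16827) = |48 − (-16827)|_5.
d_5(48, -16827) = 1/625

Step 1 — x − y = 48 − (-16827) = 16875. Step 2 — v_5(16875) = 4 (factor: 16875 = (5^4 · 27); the sign does not affect v_p). Step 3 — |x − y|_5 = 5^{-4} = 1/625.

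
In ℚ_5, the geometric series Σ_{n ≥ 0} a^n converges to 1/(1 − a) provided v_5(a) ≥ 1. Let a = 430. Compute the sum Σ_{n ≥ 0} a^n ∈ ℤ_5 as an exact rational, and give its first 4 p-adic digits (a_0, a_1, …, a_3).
Σ a^n = 1/(1 − a) = -1/429;  first 4 digits = (1, 1, 3, 3)

v_5(a) = 1 ≥ 1, so the series converges in ℤ_5 to 1/(1 − a) = 1/(1 − 430) = -1/429. Expand this rational in ℤ_5: compute digits iteratively via d_i = x_i mod 5, x_{i+1} = (x_i − d_i)/5. The first 4 digits are (1, 1, 3, 3).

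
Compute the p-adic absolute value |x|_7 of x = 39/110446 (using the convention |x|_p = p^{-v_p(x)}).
|39/110446|_7 = 2401

Step 1 — compute v_7(x) by factoring powers of 7 out of the numerator and denominator: v_7(39/110446) = -4. Step 2 — apply |x|_p = p^{-v_p(x)} = 7^{4} = 2401.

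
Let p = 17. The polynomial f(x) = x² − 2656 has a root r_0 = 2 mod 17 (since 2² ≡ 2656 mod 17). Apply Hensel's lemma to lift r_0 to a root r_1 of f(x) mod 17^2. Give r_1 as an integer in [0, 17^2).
r_1 = 87 (mod 289)

Hensel's recurrence: r_{i+1} = r_i − f(r_i)·(f′(r_i))^{-1} mod 17^{i+2}, with f′(x) = 2x. Iterate:
  r_0 = 2 (mod 17)
  r_1 = 87 (mod 289)
Final: r_1 = 87, and one checks f(r_1) ≡ 0 mod 17^2.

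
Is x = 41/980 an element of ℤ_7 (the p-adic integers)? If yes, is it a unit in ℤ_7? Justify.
x ∉ ℤ_7 (v_7(x) = -2 < 0)

ℤ_7 = {x ∈ ℚ_7 : v_7(x) ≥ 0} and ℤ_7^× = {x ∈ ℤ_7 : v_7(x) = 0}. Here v_7(41/980) = v_7(num) − v_7(den) = -2; compare against these criteria.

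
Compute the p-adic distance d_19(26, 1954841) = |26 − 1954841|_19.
d_19(26, 1954841) = 1/130321

Step 1 — x − y = 26 − 1954841 = -1954815. Step 2 — v_19(-1954815) = 4 (factor: -1954815 = −(19^4 · 15); the sign does not affect v_p). Step 3 — |x − y|_19 = 19^{-4} = 1/130321.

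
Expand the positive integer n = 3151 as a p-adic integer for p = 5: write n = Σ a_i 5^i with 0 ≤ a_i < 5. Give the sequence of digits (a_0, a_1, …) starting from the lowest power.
(a_0, a_1, …) = (1, 0, 1, 0, 0, 1)

Repeated division by 5 gives the digits low-to-high: 3151 = 1 + 1·5^2 + 1·5^5. Digit sequence: (1, 0, 1, 0, 0, 1).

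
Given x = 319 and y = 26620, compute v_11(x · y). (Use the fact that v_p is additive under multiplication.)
v_11(8491780) = 4

v_p(x) = 1 (factor: 319 = 11^1 · 29); v_p(y) = 3 (factor: 26620 = 11^3 · 20). Additivity: v_p(xy) = v_p(x) + v_p(y) = 1 + 3 = 4. (Direct check: xy = 8491780 = 11^4 · (580).)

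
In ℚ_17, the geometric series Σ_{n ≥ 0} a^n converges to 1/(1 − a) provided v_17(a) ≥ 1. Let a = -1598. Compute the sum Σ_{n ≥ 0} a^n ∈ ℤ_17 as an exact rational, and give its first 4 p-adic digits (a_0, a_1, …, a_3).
Σ a^n = 1/(1 − a) = 1/1599;  first 4 digits = (1, 8, 7, 11)

v_17(a) = 1 ≥ 1, so the series converges in ℤ_17 to 1/(1 − a) = 1/(1 − (-1598)) = 1/1599. Expand this rational in ℤ_17: compute digits iteratively via d_i = x_i mod 17, x_{i+1} = (x_i − d_i)/17. The first 4 digits are (1, 8, 7, 11).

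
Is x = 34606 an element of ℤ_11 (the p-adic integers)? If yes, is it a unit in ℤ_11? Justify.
x ∈ ℤ_11 but not a unit; v_11(x) = 3 > 0

ℤ_11 = {x ∈ ℚ_11 : v_11(x) ≥ 0} and ℤ_11^× = {x ∈ ℤ_11 : v_11(x) = 0}. Here v_11(34606) = v_11(num) − v_11(den) = 3; compare against these criteria.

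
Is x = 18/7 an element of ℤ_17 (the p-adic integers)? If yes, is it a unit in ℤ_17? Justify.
x ∈ ℤ_17^× (unit); v_17(x) = 0

ℤ_17 = {x ∈ ℚ_17 : v_17(x) ≥ 0} and ℤ_17^× = {x ∈ ℤ_17 : v_17(x) = 0}. Here v_17(18/7) = v_17(num) − v_17(den) = 0; compare against these criteria.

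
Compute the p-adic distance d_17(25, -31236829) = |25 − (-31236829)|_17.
d_17(25, -31236829) = 1/1419857

Step 1 — x − y = 25 − (-31236829) = 31236854. Step 2 — v_17(31236854) = 5 (factor: 31236854 = (17^5 · 22); the sign does not affect v_p). Step 3 — |x − y|_17 = 17^{-5} = 1/1419857.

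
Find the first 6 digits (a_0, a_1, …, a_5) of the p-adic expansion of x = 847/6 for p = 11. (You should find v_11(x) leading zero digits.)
(a_0, …, a_5) = (0, 0, 3, 9, 1, 9)

v_11(847/6) = 2, so a_0 = ... = a_1 = 0. Factor out: x = 11^2 · u with u = 7/6 a unit in ℤ_11. Expand u iteratively via a_{v+i} = u_i mod 11, u_{i+1} = (u_i − a_{v+i})/11:
  u_0 = 7/6;  a_2 = 3;  u_1 = (u_0 − 3)/11 = -1/6
  u_1 = -1/6;  a_3 = 9;  u_2 = (u_1 − 9)/11 = -5/6
  u_2 = -5/6;  a_4 = 1;  u_3 = (u_2 − 1)/11 = -1/6
  u_3 = -1/6;  a_5 = 9;  u_4 = (u_3 − 9)/11 = -5/6
Digits: (0, 0, 3, 9, 1, 9).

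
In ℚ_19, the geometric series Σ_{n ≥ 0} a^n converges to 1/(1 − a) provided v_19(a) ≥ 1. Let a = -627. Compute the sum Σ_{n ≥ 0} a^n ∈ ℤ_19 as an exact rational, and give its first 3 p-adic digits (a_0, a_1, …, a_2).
Σ a^n = 1/(1 − a) = 1/628;  first 3 digits = (1, 5, 4)

v_19(a) = 1 ≥ 1, so the series converges in ℤ_19 to 1/(1 − a) = 1/(1 − (-627)) = 1/628. Expand this rational in ℤ_19: compute digits iteratively via d_i = x_i mod 19, x_{i+1} = (x_i − d_i)/19. The first 3 digits are (1, 5, 4).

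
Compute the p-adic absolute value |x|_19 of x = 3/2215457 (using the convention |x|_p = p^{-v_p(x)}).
|3/2215457|_19 = 130321

Step 1 — compute v_19(x) by factoring powers of 19 out of the numerator and denominator: v_19(3/2215457) = -4. Step 2 — apply |x|_p = p^{-v_p(x)} = 19^{4} = 130321.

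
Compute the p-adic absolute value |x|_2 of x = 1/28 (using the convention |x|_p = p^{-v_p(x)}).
|1/28|_2 = 4

Step 1 — compute v_2(x) by factoring powers of 2 out of the numerator and denominator: v_2(1/28) = -2. Step 2 — apply |x|_p = p^{-v_p(x)} = 2^{2} = 4.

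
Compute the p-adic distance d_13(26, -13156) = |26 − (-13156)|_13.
d_13(26, -13156) = 1/2197

Step 1 — x − y = 26 − (-13156) = 13182. Step 2 — v_13(13182) = 3 (factor: 13182 = (13^3 · 6); the sign does not affect v_p). Step 3 — |x − y|_13 = 13^{-3} = 1/2197.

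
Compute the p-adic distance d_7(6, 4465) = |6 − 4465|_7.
d_7(6, 4465) = 1/343

Step 1 — x − y = 6 − 4465 = -4459. Step 2 — v_7(-4459) = 3 (factor: -4459 = −(7^3 · 13); the sign does not affect v_p). Step 3 — |x − y|_7 = 7^{-3} = 1/343.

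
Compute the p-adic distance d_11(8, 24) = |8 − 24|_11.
d_11(8, 24) = 1

Step 1 — x − y = 8 − 24 = -16. Step 2 — v_11(-16) = 0 (factor: -16 = −(11^0 · 16); the sign does not affect v_p). Step 3 — |x − y|_11 = 11^{0} = 1.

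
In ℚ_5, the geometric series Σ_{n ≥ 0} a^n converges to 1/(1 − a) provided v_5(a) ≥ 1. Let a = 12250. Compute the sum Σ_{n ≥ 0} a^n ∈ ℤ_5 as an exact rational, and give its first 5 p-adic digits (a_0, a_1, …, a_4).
Σ a^n = 1/(1 − a) = -1/12249;  first 5 digits = (1, 0, 0, 3, 4)

v_5(a) = 3 ≥ 1, so the series converges in ℤ_5 to 1/(1 − a) = 1/(1 − 12250) = -1/12249. Expand this rational in ℤ_5: compute digits iteratively via d_i = x_i mod 5, x_{i+1} = (x_i − d_i)/5. The first 5 digits are (1, 0, 0, 3, 4).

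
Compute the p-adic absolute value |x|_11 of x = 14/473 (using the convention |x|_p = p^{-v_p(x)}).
|14/473|_11 = 11

Step 1 — compute v_11(x) by factoring powers of 11 out of the numerator and denominator: v_11(14/473) = -1. Step 2 — apply |x|_p = p^{-v_p(x)} = 11^{1} = 11.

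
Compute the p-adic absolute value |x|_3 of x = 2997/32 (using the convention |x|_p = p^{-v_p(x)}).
|2997/32|_3 = 1/81

Step 1 — compute v_3(x) by factoring powers of 3 out of the numerator and denominator: v_3(2997/32) = 4. Step 2 — apply |x|_p = p^{-v_p(x)} = 3^{-4} = 1/81.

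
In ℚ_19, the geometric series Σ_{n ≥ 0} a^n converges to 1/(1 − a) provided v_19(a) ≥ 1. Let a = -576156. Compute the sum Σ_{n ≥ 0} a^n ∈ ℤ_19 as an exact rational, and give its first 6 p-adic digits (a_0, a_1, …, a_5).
Σ a^n = 1/(1 − a) = 1/576157;  first 6 digits = (1, 0, 0, 11, 14, 18)

v_19(a) = 3 ≥ 1, so the series converges in ℤ_19 to 1/(1 − a) = 1/(1 − (-576156)) = 1/576157. Expand this rational in ℤ_19: compute digits iteratively via d_i = x_i mod 19, x_{i+1} = (x_i − d_i)/19. The first 6 digits are (1, 0, 0, 11, 14, 18).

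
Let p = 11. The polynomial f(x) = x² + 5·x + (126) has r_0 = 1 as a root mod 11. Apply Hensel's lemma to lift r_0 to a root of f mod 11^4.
r_3 = 11045 (mod 14641)

Hensel: r_{i+1} = r_i − f(r_i)·(f′(r_i))^{-1} mod 11^{i+2}, f′(x) = 2x + 5. Iterate:
  r_0 = 1 (mod 11)
  r_1 = 34 (mod 121)
  r_2 = 397 (mod 1331)
  r_3 = 11045 (mod 14641)
Final: r = 11045 satisfies f(r) ≡ 0 mod 11^4.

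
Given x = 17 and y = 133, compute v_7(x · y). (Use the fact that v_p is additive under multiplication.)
v_7(2261) = 1

v_p(x) = 0 (factor: 17 = 7^0 · 17); v_p(y) = 1 (factor: 133 = 7^1 · 19). Additivity: v_p(xy) = v_p(x) + v_p(y) = 0 + 1 = 1. (Direct check: xy = 2261 = 7^1 · (323).)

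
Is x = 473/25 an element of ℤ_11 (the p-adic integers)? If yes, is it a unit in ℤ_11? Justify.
x ∈ ℤ_11 but not a unit; v_11(x) = 1 > 0

ℤ_11 = {x ∈ ℚ_11 : v_11(x) ≥ 0} and ℤ_11^× = {x ∈ ℤ_11 : v_11(x) = 0}. Here v_11(473/25) = v_11(num) − v_11(den) = 1; compare against these criteria.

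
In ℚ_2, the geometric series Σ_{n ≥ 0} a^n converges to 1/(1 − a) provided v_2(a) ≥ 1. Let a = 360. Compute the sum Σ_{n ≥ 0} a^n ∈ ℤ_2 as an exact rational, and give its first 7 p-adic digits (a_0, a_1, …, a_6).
Σ a^n = 1/(1 − a) = -1/359;  first 7 digits = (1, 0, 0, 1, 0, 1, 0)

v_2(a) = 3 ≥ 1, so the series converges in ℤ_2 to 1/(1 − a) = 1/(1 − 360) = -1/359. Expand this rational in ℤ_2: compute digits iteratively via d_i = x_i mod 2, x_{i+1} = (x_i − d_i)/2. The first 7 digits are (1, 0, 0, 1, 0, 1, 0).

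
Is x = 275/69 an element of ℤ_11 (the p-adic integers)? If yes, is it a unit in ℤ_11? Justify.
x ∈ ℤ_11 but not a unit; v_11(x) = 1 > 0

ℤ_11 = {x ∈ ℚ_11 : v_11(x) ≥ 0} and ℤ_11^× = {x ∈ ℤ_11 : v_11(x) = 0}. Here v_11(275/69) = v_11(num) − v_11(den) = 1; compare against these criteria.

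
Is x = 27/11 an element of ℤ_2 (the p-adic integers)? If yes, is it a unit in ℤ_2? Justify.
x ∈ ℤ_2^× (unit); v_2(x) = 0

ℤ_2 = {x ∈ ℚ_2 : v_2(x) ≥ 0} and ℤ_2^× = {x ∈ ℤ_2 : v_2(x) = 0}. Here v_2(27/11) = v_2(num) − v_2(den) = 0; compare against these criteria.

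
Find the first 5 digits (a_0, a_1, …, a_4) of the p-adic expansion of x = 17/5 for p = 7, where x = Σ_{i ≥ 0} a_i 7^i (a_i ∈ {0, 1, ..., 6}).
(a_0, …, a_4) = (2, 3, 1, 4, 5)

v_7(17/5) = 0 (numerator and denominator both coprime to 7), so x ∈ ℤ_7^×. Compute digits iteratively via a_i = x_i mod 7, x_{i+1} = (x_i − a_i)/7, with x_0 = x:
  x_0 = 17/5;  a_0 = 2;  x_1 = (x_0 − 2)/7 = 1/5
  x_1 = 1/5;  a_1 = 3;  x_2 = (x_1 − 3)/7 = -2/5
  x_2 = -2/5;  a_2 = 1;  x_3 = (x_2 − 1)/7 = -1/5
  x_3 = -1/5;  a_3 = 4;  x_4 = (x_3 − 4)/7 = -3/5
  x_4 = -3/5;  a_4 = 5;  x_5 = (x_4 − 5)/7 = -4/5
Digits: (2, 3, 1, 4, 5).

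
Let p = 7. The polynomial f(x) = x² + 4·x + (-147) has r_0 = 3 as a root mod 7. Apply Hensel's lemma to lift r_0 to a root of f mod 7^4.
r_3 = 1760 (mod 2401)

Hensel: r_{i+1} = r_i − f(r_i)·(f′(r_i))^{-1} mod 7^{i+2}, f′(x) = 2x + 4. Iterate:
  r_0 = 3 (mod 7)
  r_1 = 45 (mod 49)
  r_2 = 45 (mod 343)
  r_3 = 1760 (mod 2401)
Final: r = 1760 satisfies f(r) ≡ 0 mod 7^4.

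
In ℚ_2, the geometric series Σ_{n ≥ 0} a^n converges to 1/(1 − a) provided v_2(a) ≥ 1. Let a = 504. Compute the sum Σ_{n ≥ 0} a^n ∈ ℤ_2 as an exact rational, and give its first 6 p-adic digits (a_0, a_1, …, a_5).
Σ a^n = 1/(1 − a) = -1/503;  first 6 digits = (1, 0, 0, 1, 1, 1)

v_2(a) = 3 ≥ 1, so the series converges in ℤ_2 to 1/(1 − a) = 1/(1 − 504) = -1/503. Expand this rational in ℤ_2: compute digits iteratively via d_i = x_i mod 2, x_{i+1} = (x_i − d_i)/2. The first 6 digits are (1, 0, 0, 1, 1, 1).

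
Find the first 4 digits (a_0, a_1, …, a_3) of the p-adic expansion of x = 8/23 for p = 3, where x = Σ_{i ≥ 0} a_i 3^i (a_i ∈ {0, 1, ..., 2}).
(a_0, …, a_3) = (1, 2, 2, 0)

v_3(8/23) = 0 (numerator and denominator both coprime to 3), so x ∈ ℤ_3^×. Compute digits iteratively via a_i = x_i mod 3, x_{i+1} = (x_i − a_i)/3, with x_0 = x:
  x_0 = 8/23;  a_0 = 1;  x_1 = (x_0 − 1)/3 = -5/23
  x_1 = -5/23;  a_1 = 2;  x_2 = (x_1 − 2)/3 = -17/23
  x_2 = -17/23;  a_2 = 2;  x_3 = (x_2 − 2)/3 = -21/23
  x_3 = -21/23;  a_3 = 0;  x_4 = (x_3 − 0)/3 = -7/23
Digits: (1, 2, 2, 0).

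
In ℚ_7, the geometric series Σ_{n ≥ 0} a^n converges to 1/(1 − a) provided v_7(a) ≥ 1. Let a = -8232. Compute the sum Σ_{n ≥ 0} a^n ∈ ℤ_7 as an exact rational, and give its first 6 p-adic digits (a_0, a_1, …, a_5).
Σ a^n = 1/(1 − a) = 1/8233;  first 6 digits = (1, 0, 0, 4, 3, 6)

v_7(a) = 3 ≥ 1, so the series converges in ℤ_7 to 1/(1 − a) = 1/(1 − (-8232)) = 1/8233. Expand this rational in ℤ_7: compute digits iteratively via d_i = x_i mod 7, x_{i+1} = (x_i − d_i)/7. The first 6 digits are (1, 0, 0, 4, 3, 6).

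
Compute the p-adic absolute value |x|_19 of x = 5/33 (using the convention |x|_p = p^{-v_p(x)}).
|5/33|_19 = 1

Step 1 — compute v_19(x) by factoring powers of 19 out of the numerator and denominator: v_19(5/33) = 0. Step 2 — apply |x|_p = p^{-v_p(x)} = 19^{0} = 1.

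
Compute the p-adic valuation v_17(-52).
v_17(-52) = 0

v_17(n) is the largest exponent k such that 17^k divides n. Factor out: -52 = -17^0 · 52. (Sign doesn't affect v_p.) So v_17(-52) = 0.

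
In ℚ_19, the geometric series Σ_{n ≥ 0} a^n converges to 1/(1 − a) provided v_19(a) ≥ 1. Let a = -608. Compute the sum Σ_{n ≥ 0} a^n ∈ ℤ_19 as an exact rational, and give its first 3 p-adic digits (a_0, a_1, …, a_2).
Σ a^n = 1/(1 − a) = 1/609;  first 3 digits = (1, 6, 15)

v_19(a) = 1 ≥ 1, so the series converges in ℤ_19 to 1/(1 − a) = 1/(1 − (-608)) = 1/609. Expand this rational in ℤ_19: compute digits iteratively via d_i = x_i mod 19, x_{i+1} = (x_i − d_i)/19. The first 3 digits are (1, 6, 15).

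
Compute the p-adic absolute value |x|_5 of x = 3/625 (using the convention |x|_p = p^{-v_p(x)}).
|3/625|_5 = 625

Step 1 — compute v_5(x) by factoring powers of 5 out of the numerator and denominator: v_5(3/625) = -4. Step 2 — apply |x|_p = p^{-v_p(x)} = 5^{4} = 625.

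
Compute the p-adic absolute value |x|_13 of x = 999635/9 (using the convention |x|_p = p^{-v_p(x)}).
|999635/9|_13 = 1/28561

Step 1 — compute v_13(x) by factoring powers of 13 out of the numerator and denominator: v_13(999635/9) = 4. Step 2 — apply |x|_p = p^{-v_p(x)} = 13^{-4} = 1/28561.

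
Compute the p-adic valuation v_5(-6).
v_5(-6) = 0

v_5(n) is the largest exponent k such that 5^k divides n. Factor out: -6 = -5^0 · 6. (Sign doesn't affect v_p.) So v_5(-6) = 0.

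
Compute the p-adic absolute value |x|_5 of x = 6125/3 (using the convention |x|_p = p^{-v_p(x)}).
|6125/3|_5 = 1/125

Step 1 — compute v_5(x) by factoring powers of 5 out of the numerator and denominator: v_5(6125/3) = 3. Step 2 — apply |x|_p = p^{-v_p(x)} = 5^{-3} = 1/125.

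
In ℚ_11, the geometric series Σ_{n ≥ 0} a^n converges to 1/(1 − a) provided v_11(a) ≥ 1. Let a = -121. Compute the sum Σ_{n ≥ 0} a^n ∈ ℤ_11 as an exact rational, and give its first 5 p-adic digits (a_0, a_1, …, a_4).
Σ a^n = 1/(1 − a) = 1/122;  first 5 digits = (1, 0, 10, 10, 0)

v_11(a) = 2 ≥ 1, so the series converges in ℤ_11 to 1/(1 − a) = 1/(1 − (-121)) = 1/122. Expand this rational in ℤ_11: compute digits iteratively via d_i = x_i mod 11, x_{i+1} = (x_i − d_i)/11. The first 5 digits are (1, 0, 10, 10, 0).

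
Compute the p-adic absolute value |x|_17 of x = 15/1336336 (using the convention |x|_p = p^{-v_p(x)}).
|15/1336336|_17 = 83521

Step 1 — compute v_17(x) by factoring powers of 17 out of the numerator and denominator: v_17(15/1336336) = -4. Step 2 — apply |x|_p = p^{-v_p(x)} = 17^{4} = 83521.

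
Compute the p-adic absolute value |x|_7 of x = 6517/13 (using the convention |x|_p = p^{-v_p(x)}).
|6517/13|_7 = 1/343

Step 1 — compute v_7(x) by factoring powers of 7 out of the numerator and denominator: v_7(6517/13) = 3. Step 2 — apply |x|_p = p^{-v_p(x)} = 7^{-3} = 1/343.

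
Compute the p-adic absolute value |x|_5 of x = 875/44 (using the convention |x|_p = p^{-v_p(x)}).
|875/44|_5 = 1/125

Step 1 — compute v_5(x) by factoring powers of 5 out of the numerator and denominator: v_5(875/44) = 3. Step 2 — apply |x|_p = p^{-v_p(x)} = 5^{-3} = 1/125.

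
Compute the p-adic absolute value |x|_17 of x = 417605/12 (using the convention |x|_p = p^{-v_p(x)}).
|417605/12|_17 = 1/83521

Step 1 — compute v_17(x) by factoring powers of 17 out of the numerator and denominator: v_17(417605/12) = 4. Step 2 — apply |x|_p = p^{-v_p(x)} = 17^{-4} = 1/83521.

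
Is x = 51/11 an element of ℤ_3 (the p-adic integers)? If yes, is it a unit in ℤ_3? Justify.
x ∈ ℤ_3 but not a unit; v_3(x) = 1 > 0

ℤ_3 = {x ∈ ℚ_3 : v_3(x) ≥ 0} and ℤ_3^× = {x ∈ ℤ_3 : v_3(x) = 0}. Here v_3(51/11) = v_3(num) − v_3(den) = 1; compare against these criteria.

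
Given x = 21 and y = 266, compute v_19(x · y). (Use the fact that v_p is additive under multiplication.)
v_19(5586) = 1

v_p(x) = 0 (factor: 21 = 19^0 · 21); v_p(y) = 1 (factor: 266 = 19^1 · 14). Additivity: v_p(xy) = v_p(x) + v_p(y) = 0 + 1 = 1. (Direct check: xy = 5586 = 19^1 · (294).)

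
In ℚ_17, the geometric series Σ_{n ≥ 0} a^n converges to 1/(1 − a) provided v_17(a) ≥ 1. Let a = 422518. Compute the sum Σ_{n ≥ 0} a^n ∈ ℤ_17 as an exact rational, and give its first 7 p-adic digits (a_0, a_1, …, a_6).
Σ a^n = 1/(1 − a) = -1/422517;  first 7 digits = (1, 0, 0, 1, 5, 0, 1)

v_17(a) = 3 ≥ 1, so the series converges in ℤ_17 to 1/(1 − a) = 1/(1 − 422518) = -1/422517. Expand this rational in ℤ_17: compute digits iteratively via d_i = x_i mod 17, x_{i+1} = (x_i − d_i)/17. The first 7 digits are (1, 0, 0, 1, 5, 0, 1).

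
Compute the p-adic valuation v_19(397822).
v_19(397822) = 3

v_19(n) is the largest exponent k such that 19^k divides n. Factor out: 397822 = 19^3 · 58. (Sign doesn't affect v_p.) So v_19(397822) = 3.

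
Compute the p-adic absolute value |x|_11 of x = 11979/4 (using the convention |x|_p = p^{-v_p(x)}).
|11979/4|_11 = 1/1331

Step 1 — compute v_11(x) by factoring powers of 11 out of the numerator and denominator: v_11(11979/4) = 3. Step 2 — apply |x|_p = p^{-v_p(x)} = 11^{-3} = 1/1331.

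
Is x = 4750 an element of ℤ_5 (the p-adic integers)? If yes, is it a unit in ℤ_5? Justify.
x ∈ ℤ_5 but not a unit; v_5(x) = 3 > 0

ℤ_5 = {x ∈ ℚ_5 : v_5(x) ≥ 0} and ℤ_5^× = {x ∈ ℤ_5 : v_5(x) = 0}. Here v_5(4750) = v_5(num) − v_5(den) = 3; compare against these criteria.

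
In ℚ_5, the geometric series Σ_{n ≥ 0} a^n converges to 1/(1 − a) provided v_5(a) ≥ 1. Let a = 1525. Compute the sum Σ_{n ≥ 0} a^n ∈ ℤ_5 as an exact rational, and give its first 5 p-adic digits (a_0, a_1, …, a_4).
Σ a^n = 1/(1 − a) = -1/1524;  first 5 digits = (1, 0, 1, 2, 3)

v_5(a) = 2 ≥ 1, so the series converges in ℤ_5 to 1/(1 − a) = 1/(1 − 1525) = -1/1524. Expand this rational in ℤ_5: compute digits iteratively via d_i = x_i mod 5, x_{i+1} = (x_i − d_i)/5. The first 5 digits are (1, 0, 1, 2, 3).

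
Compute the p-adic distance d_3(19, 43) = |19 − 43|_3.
d_3(19, 43) = 1/3

Step 1 — x − y = 19 − 43 = -24. Step 2 — v_3(-24) = 1 (factor: -24 = −(3^1 · 8); the sign does not affect v_p). Step 3 — |x − y|_3 = 3^{-1} = 1/3.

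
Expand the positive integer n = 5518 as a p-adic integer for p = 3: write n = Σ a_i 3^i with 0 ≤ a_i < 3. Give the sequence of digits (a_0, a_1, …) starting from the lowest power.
(a_0, a_1, …) = (1, 0, 1, 0, 2, 1, 1, 2)

Repeated division by 3 gives the digits low-to-high: 5518 = 1 + 1·3^2 + 2·3^4 + 1·3^5 + 1·3^6 + 2·3^7. Digit sequence: (1, 0, 1, 0, 2, 1, 1, 2).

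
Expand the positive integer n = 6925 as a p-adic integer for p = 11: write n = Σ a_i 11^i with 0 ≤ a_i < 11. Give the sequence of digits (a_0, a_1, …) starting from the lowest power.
(a_0, a_1, …) = (6, 2, 2, 5)

Repeated division by 11 gives the digits low-to-high: 6925 = 6 + 2·11^1 + 2·11^2 + 5·11^3. Digit sequence: (6, 2, 2, 5).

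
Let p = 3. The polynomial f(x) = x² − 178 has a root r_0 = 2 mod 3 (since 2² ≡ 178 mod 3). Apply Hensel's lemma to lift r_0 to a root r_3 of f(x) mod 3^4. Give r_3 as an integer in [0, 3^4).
r_3 = 77 (mod 81)

Hensel's recurrence: r_{i+1} = r_i − f(r_i)·(f′(r_i))^{-1} mod 3^{i+2}, with f′(x) = 2x. Iterate:
  r_0 = 2 (mod 3)
  r_1 = 5 (mod 9)
  r_2 = 23 (mod 27)
  r_3 = 77 (mod 81)
Final: r_3 = 77, and one checks f(r_3) ≡ 0 mod 3^4.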